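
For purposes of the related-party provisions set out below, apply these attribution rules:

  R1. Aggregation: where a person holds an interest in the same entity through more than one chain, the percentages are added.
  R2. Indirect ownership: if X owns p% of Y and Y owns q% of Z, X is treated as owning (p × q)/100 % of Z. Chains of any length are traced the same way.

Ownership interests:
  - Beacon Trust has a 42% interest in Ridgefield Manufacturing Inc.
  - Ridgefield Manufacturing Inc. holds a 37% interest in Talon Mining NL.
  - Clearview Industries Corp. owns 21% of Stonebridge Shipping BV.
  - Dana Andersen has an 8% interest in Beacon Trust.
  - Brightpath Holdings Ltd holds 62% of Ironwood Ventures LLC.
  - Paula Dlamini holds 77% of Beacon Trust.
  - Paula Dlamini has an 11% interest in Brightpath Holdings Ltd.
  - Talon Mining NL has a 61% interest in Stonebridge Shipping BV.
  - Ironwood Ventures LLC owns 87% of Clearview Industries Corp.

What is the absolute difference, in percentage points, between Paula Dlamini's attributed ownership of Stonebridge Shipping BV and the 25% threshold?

16.454848

Chain via Beacon Trust → Ridgefield Manufacturing Inc. → Talon Mining NL (R2): 77% × 42% × 37% × 61% = 7.299138% of Stonebridge Shipping BV.
Chain via Brightpath Holdings Ltd → Ironwood Ventures LLC → Clearview Industries Corp. (R2): 11% × 62% × 87% × 21% = 1.246014% of Stonebridge Shipping BV.
Aggregating (R1): 7.299138% + 1.246014% = 8.545152%.
8.545152% falls short of the 25% threshold by 16.454848 percentage points.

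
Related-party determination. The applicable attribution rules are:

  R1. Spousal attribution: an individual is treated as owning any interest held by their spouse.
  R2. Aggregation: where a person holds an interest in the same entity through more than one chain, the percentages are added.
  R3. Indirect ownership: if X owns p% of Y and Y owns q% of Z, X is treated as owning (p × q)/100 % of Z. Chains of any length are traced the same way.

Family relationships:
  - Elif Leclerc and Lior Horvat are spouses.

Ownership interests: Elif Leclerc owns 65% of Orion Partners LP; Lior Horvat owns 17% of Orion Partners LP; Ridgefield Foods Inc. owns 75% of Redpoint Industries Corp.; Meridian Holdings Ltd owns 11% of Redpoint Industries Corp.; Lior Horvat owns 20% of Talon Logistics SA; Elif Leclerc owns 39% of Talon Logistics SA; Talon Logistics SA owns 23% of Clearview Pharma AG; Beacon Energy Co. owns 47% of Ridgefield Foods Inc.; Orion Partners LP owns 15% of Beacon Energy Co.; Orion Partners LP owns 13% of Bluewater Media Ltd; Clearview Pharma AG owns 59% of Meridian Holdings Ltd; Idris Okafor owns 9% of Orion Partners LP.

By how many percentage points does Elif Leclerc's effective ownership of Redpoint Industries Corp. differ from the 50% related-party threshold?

44.783557

By spousal attribution (R1), Elif Leclerc is treated as also owning Lior Horvat's interest in Talon Logistics SA, giving 39% + 20% = 59%.
By spousal attribution (R1), Elif Leclerc is treated as also owning Lior Horvat's interest in Orion Partners LP, giving 65% + 17% = 82%.
Chain via Talon Logistics SA → Clearview Pharma AG → Meridian Holdings Ltd (R3): 59% × 23% × 59% × 11% = 0.880693% of Redpoint Industries Corp.
Chain via Orion Partners LP → Beacon Energy Co. → Ridgefield Foods Inc. (R3): 82% × 15% × 47% × 75% = 4.33575% of Redpoint Industries Corp.
Aggregating (R2): 0.880693% + 4.33575% = 5.216443%.
5.216443% falls short of the 50% threshold by 44.783557 percentage points.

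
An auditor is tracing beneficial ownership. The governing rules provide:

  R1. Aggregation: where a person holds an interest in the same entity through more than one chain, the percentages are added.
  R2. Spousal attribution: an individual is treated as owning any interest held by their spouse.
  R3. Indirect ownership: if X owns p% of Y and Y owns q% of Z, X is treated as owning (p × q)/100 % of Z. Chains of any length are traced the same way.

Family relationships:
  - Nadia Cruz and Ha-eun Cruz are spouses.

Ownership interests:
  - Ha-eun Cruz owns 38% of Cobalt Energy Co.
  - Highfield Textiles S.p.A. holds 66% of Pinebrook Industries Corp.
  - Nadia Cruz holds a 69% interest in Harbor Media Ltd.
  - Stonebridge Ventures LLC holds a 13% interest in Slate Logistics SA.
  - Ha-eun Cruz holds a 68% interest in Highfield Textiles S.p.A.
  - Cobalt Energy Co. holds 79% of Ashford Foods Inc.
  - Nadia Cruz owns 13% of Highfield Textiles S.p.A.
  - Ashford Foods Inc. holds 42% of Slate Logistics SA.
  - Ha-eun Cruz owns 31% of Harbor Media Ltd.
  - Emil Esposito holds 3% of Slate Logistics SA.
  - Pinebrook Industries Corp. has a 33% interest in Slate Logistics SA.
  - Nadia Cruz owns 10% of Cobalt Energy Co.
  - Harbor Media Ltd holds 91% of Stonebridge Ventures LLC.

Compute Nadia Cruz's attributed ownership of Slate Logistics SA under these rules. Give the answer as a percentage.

By spousal attribution (R2), Nadia Cruz is treated as also owning Ha-eun Cruz's interest in Cobalt Energy Co, giving 10% + 38% = 48%.
By spousal attribution (R2), Nadia Cruz is treated as also owning Ha-eun Cruz's interest in Highfield Textiles S.p.A, giving 13% + 68% = 81%.
By spousal attribution (R2), Nadia Cruz is treated as also owning Ha-eun Cruz's interest in Harbor Media Ltd, giving 69% + 31% = 100%.
Chain via Cobalt Energy Co. → Ashford Foods Inc. (R3): 48% × 79% × 42% = 15.9264% of Slate Logistics SA.
Chain via Highfield Textiles S.p.A. → Pinebrook Industries Corp. (R3): 81% × 66% × 33% = 17.6418% of Slate Logistics SA.
Chain via Harbor Media Ltd → Stonebridge Ventures LLC (R3): 100% × 91% × 13% = 11.83% of Slate Logistics SA.
Aggregating (R1): 15.9264% + 17.6418% + 11.83% = 45.3982%.

45.3982%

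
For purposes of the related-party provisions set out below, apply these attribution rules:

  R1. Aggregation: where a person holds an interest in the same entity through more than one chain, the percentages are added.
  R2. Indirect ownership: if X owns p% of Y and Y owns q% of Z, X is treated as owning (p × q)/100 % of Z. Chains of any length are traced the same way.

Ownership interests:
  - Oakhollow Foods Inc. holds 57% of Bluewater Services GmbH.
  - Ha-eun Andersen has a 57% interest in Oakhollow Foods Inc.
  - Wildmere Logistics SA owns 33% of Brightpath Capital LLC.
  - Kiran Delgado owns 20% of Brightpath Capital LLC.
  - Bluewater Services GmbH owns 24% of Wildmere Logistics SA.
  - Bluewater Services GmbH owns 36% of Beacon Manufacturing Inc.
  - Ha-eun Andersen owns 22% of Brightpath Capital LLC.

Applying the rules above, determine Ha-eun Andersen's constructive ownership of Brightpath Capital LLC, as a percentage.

Chain via Oakhollow Foods Inc. → Bluewater Services GmbH → Wildmere Logistics SA (R2): 57% × 57% × 24% × 33% = 2.573208% of Brightpath Capital LLC.
Direct interest in Brightpath Capital LLC: 22%.
Aggregating (R1): 2.573208% + 22% = 24.573208%.

24.573208%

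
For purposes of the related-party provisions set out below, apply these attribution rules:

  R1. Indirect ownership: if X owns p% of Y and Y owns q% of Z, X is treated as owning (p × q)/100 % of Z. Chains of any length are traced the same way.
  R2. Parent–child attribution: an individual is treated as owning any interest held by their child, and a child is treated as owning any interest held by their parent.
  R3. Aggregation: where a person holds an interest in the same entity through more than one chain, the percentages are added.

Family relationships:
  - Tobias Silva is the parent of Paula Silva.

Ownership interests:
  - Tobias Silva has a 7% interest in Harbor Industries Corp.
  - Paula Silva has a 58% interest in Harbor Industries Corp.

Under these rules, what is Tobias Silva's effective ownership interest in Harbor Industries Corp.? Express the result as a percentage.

By parent–child attribution (R2), Tobias Silva is treated as also owning Paula Silva's interest in Harbor Industries Corp, giving 7% + 58% = 65%.
Direct interest in Harbor Industries Corp: 65%.

65%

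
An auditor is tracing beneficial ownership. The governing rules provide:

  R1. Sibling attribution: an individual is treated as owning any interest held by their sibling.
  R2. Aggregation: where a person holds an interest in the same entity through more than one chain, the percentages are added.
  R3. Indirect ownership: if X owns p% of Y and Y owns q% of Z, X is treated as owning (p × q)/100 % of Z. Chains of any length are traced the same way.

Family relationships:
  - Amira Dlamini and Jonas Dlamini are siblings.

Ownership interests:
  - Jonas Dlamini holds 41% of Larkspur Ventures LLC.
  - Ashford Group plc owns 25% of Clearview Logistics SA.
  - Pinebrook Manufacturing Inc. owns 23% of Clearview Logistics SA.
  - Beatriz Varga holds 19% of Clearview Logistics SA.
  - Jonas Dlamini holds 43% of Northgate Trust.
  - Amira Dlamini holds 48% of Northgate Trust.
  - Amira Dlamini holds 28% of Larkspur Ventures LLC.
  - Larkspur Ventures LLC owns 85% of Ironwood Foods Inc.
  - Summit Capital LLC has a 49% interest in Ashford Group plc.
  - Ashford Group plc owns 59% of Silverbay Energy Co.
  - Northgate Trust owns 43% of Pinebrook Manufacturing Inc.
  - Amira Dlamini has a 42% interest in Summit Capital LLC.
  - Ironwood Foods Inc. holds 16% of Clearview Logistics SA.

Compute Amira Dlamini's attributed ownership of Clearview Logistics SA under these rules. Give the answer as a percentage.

23.5289%

By sibling attribution (R1), Amira Dlamini is treated as also owning Jonas Dlamini's interest in Northgate Trust, giving 48% + 43% = 91%.
By sibling attribution (R1), Amira Dlamini is treated as also owning Jonas Dlamini's interest in Larkspur Ventures LLC, giving 28% + 41% = 69%.
Chain via Northgate Trust → Pinebrook Manufacturing Inc. (R3): 91% × 43% × 23% = 8.9999% of Clearview Logistics SA.
Chain via Larkspur Ventures LLC → Ironwood Foods Inc. (R3): 69% × 85% × 16% = 9.384% of Clearview Logistics SA.
Chain via Summit Capital LLC → Ashford Group plc (R3): 42% × 49% × 25% = 5.145% of Clearview Logistics SA.
Aggregating (R2): 8.9999% + 9.384% + 5.145% = 23.5289%.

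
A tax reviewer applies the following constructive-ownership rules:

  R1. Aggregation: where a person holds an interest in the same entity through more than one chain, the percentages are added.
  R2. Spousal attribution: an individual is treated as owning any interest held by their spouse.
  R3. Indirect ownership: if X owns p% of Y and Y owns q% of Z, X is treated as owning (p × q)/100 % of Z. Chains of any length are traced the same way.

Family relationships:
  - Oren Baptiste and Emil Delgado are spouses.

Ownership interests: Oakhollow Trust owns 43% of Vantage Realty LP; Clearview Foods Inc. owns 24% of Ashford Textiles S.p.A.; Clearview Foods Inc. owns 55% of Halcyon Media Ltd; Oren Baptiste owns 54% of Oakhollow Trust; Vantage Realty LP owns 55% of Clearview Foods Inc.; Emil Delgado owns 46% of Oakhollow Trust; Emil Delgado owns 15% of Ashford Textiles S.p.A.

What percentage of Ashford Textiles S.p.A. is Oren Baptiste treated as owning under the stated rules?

By spousal attribution (R2), Oren Baptiste is treated as also owning Emil Delgado's interest in Oakhollow Trust, giving 54% + 46% = 100%.
By spousal attribution (R2), Oren Baptiste is treated as owning Emil Delgado's 15% interest in Ashford Textiles S.p.A.
Chain via Oakhollow Trust → Vantage Realty LP → Clearview Foods Inc. (R3): 100% × 43% × 55% × 24% = 5.676% of Ashford Textiles S.p.A.
Direct interest in Ashford Textiles S.p.A: 15%.
Aggregating (R1): 5.676% + 15% = 20.676%.

20.676%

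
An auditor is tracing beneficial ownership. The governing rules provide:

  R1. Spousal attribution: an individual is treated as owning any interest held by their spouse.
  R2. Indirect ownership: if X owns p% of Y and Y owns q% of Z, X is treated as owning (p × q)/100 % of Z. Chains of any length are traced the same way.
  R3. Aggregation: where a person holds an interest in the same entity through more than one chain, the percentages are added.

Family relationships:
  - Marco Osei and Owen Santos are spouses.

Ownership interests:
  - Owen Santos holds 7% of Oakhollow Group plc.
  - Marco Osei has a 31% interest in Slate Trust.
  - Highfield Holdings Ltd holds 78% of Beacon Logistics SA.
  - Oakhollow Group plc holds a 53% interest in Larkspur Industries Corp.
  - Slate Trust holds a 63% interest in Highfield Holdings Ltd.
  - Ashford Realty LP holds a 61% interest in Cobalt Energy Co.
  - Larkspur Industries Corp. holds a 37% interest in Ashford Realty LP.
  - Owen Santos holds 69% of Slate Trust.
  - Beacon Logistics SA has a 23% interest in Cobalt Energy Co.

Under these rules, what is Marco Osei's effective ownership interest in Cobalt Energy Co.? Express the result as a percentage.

By spousal attribution (R1), Marco Osei is treated as also owning Owen Santos's interest in Slate Trust, giving 31% + 69% = 100%.
By spousal attribution (R1), Marco Osei is treated as owning Owen Santos's 7% interest in Oakhollow Group plc.
Chain via Slate Trust → Highfield Holdings Ltd → Beacon Logistics SA (R2): 100% × 63% × 78% × 23% = 11.3022% of Cobalt Energy Co.
Chain via Oakhollow Group plc → Larkspur Industries Corp. → Ashford Realty LP (R2): 7% × 53% × 37% × 61% = 0.837347% of Cobalt Energy Co.
Aggregating (R3): 11.3022% + 0.837347% = 12.139547%.

12.139547%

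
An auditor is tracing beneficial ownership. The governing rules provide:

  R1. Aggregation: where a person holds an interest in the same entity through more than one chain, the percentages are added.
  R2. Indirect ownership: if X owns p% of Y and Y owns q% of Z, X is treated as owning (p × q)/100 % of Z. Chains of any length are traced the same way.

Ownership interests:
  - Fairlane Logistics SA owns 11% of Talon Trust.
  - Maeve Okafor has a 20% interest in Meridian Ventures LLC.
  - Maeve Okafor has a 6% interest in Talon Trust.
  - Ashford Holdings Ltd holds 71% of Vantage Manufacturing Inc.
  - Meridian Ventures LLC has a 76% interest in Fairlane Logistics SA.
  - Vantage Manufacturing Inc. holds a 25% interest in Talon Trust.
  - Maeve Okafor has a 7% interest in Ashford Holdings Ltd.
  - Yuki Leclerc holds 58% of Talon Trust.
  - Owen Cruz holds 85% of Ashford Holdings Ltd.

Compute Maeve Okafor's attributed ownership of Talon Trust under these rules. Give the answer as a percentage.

8.9145%

Chain via Meridian Ventures LLC → Fairlane Logistics SA (R2): 20% × 76% × 11% = 1.672% of Talon Trust.
Chain via Ashford Holdings Ltd → Vantage Manufacturing Inc. (R2): 7% × 71% × 25% = 1.2425% of Talon Trust.
Direct interest in Talon Trust: 6%.
Aggregating (R1): 1.672% + 1.2425% + 6% = 8.9145%.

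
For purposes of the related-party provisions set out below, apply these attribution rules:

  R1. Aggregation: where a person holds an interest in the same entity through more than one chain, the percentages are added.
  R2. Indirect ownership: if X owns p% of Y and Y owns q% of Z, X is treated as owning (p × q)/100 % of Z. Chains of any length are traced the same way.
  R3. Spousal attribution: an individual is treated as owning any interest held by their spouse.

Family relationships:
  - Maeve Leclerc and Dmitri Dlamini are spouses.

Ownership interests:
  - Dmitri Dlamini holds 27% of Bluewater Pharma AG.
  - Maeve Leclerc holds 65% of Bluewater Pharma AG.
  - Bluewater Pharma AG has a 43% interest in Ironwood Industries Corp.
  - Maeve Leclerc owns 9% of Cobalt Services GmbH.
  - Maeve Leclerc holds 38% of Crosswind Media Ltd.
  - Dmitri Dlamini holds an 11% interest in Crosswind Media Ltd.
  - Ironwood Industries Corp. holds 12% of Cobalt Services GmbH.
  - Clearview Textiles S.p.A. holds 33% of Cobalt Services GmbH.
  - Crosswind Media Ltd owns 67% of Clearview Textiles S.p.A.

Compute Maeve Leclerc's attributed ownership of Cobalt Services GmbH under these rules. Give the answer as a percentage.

By spousal attribution (R3), Maeve Leclerc is treated as also owning Dmitri Dlamini's interest in Bluewater Pharma AG, giving 65% + 27% = 92%.
By spousal attribution (R3), Maeve Leclerc is treated as also owning Dmitri Dlamini's interest in Crosswind Media Ltd, giving 38% + 11% = 49%.
Chain via Bluewater Pharma AG → Ironwood Industries Corp. (R2): 92% × 43% × 12% = 4.7472% of Cobalt Services GmbH.
Chain via Crosswind Media Ltd → Clearview Textiles S.p.A. (R2): 49% × 67% × 33% = 10.8339% of Cobalt Services GmbH.
Direct interest in Cobalt Services GmbH: 9%.
Aggregating (R1): 4.7472% + 10.8339% + 9% = 24.5811%.

24.5811%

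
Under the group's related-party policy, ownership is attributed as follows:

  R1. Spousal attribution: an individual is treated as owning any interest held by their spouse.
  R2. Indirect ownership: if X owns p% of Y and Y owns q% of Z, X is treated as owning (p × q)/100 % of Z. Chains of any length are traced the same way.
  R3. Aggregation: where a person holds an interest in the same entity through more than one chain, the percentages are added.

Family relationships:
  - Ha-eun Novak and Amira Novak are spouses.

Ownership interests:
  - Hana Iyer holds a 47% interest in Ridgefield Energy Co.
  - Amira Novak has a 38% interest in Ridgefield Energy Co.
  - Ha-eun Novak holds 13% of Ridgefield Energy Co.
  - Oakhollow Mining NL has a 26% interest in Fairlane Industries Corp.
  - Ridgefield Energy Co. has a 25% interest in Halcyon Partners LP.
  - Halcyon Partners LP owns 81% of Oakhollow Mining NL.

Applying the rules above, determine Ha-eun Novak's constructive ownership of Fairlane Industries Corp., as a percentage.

2.68515%

By spousal attribution (R1), Ha-eun Novak is treated as also owning Amira Novak's interest in Ridgefield Energy Co, giving 13% + 38% = 51%.
Chain via Ridgefield Energy Co. → Halcyon Partners LP → Oakhollow Mining NL (R2): 51% × 25% × 81% × 26% = 2.68515% of Fairlane Industries Corp.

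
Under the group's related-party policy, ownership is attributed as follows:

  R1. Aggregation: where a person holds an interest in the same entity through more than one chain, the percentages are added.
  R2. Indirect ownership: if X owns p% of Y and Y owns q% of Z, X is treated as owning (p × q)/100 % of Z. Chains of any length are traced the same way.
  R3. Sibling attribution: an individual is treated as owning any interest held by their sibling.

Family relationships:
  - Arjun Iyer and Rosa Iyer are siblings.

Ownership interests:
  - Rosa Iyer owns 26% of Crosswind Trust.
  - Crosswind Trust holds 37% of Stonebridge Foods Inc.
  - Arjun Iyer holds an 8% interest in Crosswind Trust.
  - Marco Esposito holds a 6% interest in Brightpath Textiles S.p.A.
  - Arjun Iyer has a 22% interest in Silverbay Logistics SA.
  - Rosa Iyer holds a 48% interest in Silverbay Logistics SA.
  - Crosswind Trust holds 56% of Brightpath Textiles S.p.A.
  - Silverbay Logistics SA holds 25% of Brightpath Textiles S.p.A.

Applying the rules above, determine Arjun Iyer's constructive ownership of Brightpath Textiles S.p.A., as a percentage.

By sibling attribution (R3), Arjun Iyer is treated as also owning Rosa Iyer's interest in Crosswind Trust, giving 8% + 26% = 34%.
By sibling attribution (R3), Arjun Iyer is treated as also owning Rosa Iyer's interest in Silverbay Logistics SA, giving 22% + 48% = 70%.
Chain via Crosswind Trust (R2): 34% × 56% = 19.04% of Brightpath Textiles S.p.A.
Chain via Silverbay Logistics SA (R2): 70% × 25% = 17.5% of Brightpath Textiles S.p.A.
Aggregating (R1): 19.04% + 17.5% = 36.54%.

36.54%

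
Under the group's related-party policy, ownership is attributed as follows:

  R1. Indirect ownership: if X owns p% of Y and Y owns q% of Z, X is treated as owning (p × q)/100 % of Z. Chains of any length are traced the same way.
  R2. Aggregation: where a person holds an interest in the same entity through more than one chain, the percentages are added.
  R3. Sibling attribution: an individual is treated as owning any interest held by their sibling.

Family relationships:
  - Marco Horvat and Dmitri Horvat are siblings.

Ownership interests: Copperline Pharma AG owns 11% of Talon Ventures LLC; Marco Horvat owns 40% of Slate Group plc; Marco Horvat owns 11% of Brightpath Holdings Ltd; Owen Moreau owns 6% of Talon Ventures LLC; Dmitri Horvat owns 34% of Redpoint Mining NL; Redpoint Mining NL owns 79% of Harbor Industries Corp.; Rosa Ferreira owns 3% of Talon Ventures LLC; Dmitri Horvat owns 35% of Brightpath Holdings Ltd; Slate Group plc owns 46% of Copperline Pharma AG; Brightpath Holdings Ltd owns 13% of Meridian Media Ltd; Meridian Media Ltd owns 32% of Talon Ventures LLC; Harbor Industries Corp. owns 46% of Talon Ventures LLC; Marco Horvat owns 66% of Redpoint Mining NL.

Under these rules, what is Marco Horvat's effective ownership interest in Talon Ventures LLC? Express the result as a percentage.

By sibling attribution (R3), Marco Horvat is treated as also owning Dmitri Horvat's interest in Brightpath Holdings Ltd, giving 11% + 35% = 46%.
By sibling attribution (R3), Marco Horvat is treated as also owning Dmitri Horvat's interest in Redpoint Mining NL, giving 66% + 34% = 100%.
Chain via Slate Group plc → Copperline Pharma AG (R1): 40% × 46% × 11% = 2.024% of Talon Ventures LLC.
Chain via Brightpath Holdings Ltd → Meridian Media Ltd (R1): 46% × 13% × 32% = 1.9136% of Talon Ventures LLC.
Chain via Redpoint Mining NL → Harbor Industries Corp. (R1): 100% × 79% × 46% = 36.34% of Talon Ventures LLC.
Aggregating (R2): 2.024% + 1.9136% + 36.34% = 40.2776%.

40.2776%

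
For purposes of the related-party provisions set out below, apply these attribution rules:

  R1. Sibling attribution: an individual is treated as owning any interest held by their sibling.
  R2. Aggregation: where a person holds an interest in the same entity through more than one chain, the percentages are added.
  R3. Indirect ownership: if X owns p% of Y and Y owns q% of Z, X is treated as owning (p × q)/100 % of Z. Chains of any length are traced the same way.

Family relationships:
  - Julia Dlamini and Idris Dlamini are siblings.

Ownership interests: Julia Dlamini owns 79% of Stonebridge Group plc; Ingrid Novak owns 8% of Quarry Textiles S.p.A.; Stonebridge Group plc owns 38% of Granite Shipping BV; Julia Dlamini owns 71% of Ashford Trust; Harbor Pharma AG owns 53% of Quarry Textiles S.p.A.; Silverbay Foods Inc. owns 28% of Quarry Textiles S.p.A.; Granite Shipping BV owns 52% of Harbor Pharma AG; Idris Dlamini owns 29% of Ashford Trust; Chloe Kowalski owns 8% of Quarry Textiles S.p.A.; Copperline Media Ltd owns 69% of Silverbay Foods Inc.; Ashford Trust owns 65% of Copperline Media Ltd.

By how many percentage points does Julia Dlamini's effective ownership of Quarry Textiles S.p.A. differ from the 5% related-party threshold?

15.831512

By sibling attribution (R1), Julia Dlamini is treated as also owning Idris Dlamini's interest in Ashford Trust, giving 71% + 29% = 100%.
Chain via Ashford Trust → Copperline Media Ltd → Silverbay Foods Inc. (R3): 100% × 65% × 69% × 28% = 12.558% of Quarry Textiles S.p.A.
Chain via Stonebridge Group plc → Granite Shipping BV → Harbor Pharma AG (R3): 79% × 38% × 52% × 53% = 8.273512% of Quarry Textiles S.p.A.
Aggregating (R2): 12.558% + 8.273512% = 20.831512%.
20.831512% exceeds the 5% threshold by 15.831512 percentage points.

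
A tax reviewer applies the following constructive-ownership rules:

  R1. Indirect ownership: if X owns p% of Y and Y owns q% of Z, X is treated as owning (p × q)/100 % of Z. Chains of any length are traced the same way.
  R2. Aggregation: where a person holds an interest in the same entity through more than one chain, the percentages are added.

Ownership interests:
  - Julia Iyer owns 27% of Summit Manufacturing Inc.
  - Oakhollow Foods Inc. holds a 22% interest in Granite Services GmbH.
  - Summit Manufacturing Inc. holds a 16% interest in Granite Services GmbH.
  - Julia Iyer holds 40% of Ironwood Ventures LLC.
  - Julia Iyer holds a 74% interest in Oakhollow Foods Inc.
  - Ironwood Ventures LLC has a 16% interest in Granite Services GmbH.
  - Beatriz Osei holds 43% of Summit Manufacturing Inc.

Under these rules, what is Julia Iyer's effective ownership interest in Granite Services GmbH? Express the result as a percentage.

Chain via Ironwood Ventures LLC (R1): 40% × 16% = 6.4% of Granite Services GmbH.
Chain via Summit Manufacturing Inc. (R1): 27% × 16% = 4.32% of Granite Services GmbH.
Chain via Oakhollow Foods Inc. (R1): 74% × 22% = 16.28% of Granite Services GmbH.
Aggregating (R2): 6.4% + 4.32% + 16.28% = 27%.

27%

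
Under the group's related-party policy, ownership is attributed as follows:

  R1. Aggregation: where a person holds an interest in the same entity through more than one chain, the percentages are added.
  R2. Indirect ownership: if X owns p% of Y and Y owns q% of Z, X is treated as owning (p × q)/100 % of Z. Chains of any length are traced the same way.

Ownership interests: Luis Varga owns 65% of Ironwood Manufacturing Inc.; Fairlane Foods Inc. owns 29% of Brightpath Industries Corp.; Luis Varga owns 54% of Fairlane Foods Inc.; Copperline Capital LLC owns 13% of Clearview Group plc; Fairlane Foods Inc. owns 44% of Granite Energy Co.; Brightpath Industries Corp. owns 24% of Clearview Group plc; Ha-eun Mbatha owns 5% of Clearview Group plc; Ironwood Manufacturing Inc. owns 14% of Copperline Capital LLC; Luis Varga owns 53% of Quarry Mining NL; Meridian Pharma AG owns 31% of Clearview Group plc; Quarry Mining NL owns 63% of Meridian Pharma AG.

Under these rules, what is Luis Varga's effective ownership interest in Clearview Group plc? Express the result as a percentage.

15.2923%

Chain via Quarry Mining NL → Meridian Pharma AG (R2): 53% × 63% × 31% = 10.3509% of Clearview Group plc.
Chain via Fairlane Foods Inc. → Brightpath Industries Corp. (R2): 54% × 29% × 24% = 3.7584% of Clearview Group plc.
Chain via Ironwood Manufacturing Inc. → Copperline Capital LLC (R2): 65% × 14% × 13% = 1.183% of Clearview Group plc.
Aggregating (R1): 10.3509% + 3.7584% + 1.183% = 15.2923%.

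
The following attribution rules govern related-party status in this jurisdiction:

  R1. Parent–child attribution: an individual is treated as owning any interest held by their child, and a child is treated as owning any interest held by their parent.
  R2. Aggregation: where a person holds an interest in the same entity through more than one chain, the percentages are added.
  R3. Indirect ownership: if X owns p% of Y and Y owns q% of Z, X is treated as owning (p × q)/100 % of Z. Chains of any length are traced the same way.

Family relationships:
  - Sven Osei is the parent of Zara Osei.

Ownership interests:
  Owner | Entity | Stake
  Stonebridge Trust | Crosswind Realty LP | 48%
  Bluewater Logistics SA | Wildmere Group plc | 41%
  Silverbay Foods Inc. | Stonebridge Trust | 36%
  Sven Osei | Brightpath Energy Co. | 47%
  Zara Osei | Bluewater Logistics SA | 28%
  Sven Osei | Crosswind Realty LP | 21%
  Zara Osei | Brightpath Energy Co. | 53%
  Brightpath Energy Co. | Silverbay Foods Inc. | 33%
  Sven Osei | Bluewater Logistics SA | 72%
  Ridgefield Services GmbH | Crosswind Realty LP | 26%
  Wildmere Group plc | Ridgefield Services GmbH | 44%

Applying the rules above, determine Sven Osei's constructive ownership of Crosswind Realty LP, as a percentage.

31.3928%

By parent–child attribution (R1), Sven Osei is treated as also owning Zara Osei's interest in Bluewater Logistics SA, giving 72% + 28% = 100%.
By parent–child attribution (R1), Sven Osei is treated as also owning Zara Osei's interest in Brightpath Energy Co, giving 47% + 53% = 100%.
Chain via Bluewater Logistics SA → Wildmere Group plc → Ridgefield Services GmbH (R3): 100% × 41% × 44% × 26% = 4.6904% of Crosswind Realty LP.
Chain via Brightpath Energy Co. → Silverbay Foods Inc. → Stonebridge Trust (R3): 100% × 33% × 36% × 48% = 5.7024% of Crosswind Realty LP.
Direct interest in Crosswind Realty LP: 21%.
Aggregating (R2): 4.6904% + 5.7024% + 21% = 31.3928%.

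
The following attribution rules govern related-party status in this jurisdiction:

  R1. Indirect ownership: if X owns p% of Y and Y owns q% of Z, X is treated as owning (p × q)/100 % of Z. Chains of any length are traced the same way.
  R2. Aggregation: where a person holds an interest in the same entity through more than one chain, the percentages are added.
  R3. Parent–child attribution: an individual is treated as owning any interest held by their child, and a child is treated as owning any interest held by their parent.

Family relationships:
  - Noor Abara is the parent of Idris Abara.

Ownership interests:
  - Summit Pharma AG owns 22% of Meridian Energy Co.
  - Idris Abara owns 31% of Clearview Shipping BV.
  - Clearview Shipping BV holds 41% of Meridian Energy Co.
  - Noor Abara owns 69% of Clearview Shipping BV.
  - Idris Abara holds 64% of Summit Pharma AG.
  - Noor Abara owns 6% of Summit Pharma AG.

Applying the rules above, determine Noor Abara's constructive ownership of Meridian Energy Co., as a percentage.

By parent–child attribution (R3), Noor Abara is treated as also owning Idris Abara's interest in Summit Pharma AG, giving 6% + 64% = 70%.
By parent–child attribution (R3), Noor Abara is treated as also owning Idris Abara's interest in Clearview Shipping BV, giving 69% + 31% = 100%.
Chain via Summit Pharma AG (R1): 70% × 22% = 15.4% of Meridian Energy Co.
Chain via Clearview Shipping BV (R1): 100% × 41% = 41% of Meridian Energy Co.
Aggregating (R2): 15.4% + 41% = 56.4%.

56.4%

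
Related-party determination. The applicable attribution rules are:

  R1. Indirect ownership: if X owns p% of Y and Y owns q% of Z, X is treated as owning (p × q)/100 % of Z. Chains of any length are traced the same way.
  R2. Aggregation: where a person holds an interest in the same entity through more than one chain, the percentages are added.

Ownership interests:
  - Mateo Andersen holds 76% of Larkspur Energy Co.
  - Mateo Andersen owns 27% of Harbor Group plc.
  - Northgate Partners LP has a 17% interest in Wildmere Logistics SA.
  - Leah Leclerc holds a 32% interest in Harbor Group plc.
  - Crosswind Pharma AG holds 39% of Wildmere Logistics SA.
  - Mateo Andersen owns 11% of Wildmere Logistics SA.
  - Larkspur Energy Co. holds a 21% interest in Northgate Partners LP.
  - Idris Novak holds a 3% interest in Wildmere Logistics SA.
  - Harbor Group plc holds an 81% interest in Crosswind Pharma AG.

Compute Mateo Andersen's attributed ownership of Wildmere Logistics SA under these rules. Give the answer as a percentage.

22.2425%

Chain via Larkspur Energy Co. → Northgate Partners LP (R1): 76% × 21% × 17% = 2.7132% of Wildmere Logistics SA.
Chain via Harbor Group plc → Crosswind Pharma AG (R1): 27% × 81% × 39% = 8.5293% of Wildmere Logistics SA.
Direct interest in Wildmere Logistics SA: 11%.
Aggregating (R2): 2.7132% + 8.5293% + 11% = 22.2425%.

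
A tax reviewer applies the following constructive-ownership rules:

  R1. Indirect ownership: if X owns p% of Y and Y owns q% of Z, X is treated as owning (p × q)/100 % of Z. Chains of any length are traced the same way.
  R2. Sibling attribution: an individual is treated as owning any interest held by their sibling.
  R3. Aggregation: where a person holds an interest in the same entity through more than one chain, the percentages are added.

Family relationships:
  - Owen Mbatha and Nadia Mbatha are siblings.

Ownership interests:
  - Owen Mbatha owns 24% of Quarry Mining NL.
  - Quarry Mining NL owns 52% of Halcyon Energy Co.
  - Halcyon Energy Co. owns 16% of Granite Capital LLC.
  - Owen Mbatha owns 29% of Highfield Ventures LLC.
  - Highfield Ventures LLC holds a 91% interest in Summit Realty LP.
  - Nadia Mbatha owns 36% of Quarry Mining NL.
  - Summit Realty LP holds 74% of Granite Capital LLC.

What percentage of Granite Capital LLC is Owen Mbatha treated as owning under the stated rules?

By sibling attribution (R2), Owen Mbatha is treated as also owning Nadia Mbatha's interest in Quarry Mining NL, giving 24% + 36% = 60%.
Chain via Highfield Ventures LLC → Summit Realty LP (R1): 29% × 91% × 74% = 19.5286% of Granite Capital LLC.
Chain via Quarry Mining NL → Halcyon Energy Co. (R1): 60% × 52% × 16% = 4.992% of Granite Capital LLC.
Aggregating (R3): 19.5286% + 4.992% = 24.5206%.

24.5206%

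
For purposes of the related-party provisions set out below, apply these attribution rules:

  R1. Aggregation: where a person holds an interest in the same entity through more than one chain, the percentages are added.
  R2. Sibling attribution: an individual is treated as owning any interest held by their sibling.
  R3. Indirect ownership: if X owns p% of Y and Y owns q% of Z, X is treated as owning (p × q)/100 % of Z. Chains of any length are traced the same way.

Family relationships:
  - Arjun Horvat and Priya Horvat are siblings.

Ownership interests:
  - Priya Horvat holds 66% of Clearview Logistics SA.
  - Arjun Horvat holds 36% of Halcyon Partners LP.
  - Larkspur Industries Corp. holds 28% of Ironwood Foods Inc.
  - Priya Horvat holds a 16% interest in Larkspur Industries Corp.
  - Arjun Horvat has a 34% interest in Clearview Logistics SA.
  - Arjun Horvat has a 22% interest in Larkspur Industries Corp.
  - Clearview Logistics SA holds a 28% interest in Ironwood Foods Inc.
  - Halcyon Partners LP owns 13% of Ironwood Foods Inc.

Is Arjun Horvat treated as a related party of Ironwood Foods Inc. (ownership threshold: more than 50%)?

By sibling attribution (R2), Arjun Horvat is treated as also owning Priya Horvat's interest in Clearview Logistics SA, giving 34% + 66% = 100%.
By sibling attribution (R2), Arjun Horvat is treated as also owning Priya Horvat's interest in Larkspur Industries Corp, giving 22% + 16% = 38%.
Chain via Clearview Logistics SA (R3): 100% × 28% = 28% of Ironwood Foods Inc.
Chain via Halcyon Partners LP (R3): 36% × 13% = 4.68% of Ironwood Foods Inc.
Chain via Larkspur Industries Corp. (R3): 38% × 28% = 10.64% of Ironwood Foods Inc.
Aggregating (R1): 28% + 4.68% + 10.64% = 43.32%.
43.32% does not exceed the 50% threshold, so Arjun is not a related party to Ironwood Foods Inc.

No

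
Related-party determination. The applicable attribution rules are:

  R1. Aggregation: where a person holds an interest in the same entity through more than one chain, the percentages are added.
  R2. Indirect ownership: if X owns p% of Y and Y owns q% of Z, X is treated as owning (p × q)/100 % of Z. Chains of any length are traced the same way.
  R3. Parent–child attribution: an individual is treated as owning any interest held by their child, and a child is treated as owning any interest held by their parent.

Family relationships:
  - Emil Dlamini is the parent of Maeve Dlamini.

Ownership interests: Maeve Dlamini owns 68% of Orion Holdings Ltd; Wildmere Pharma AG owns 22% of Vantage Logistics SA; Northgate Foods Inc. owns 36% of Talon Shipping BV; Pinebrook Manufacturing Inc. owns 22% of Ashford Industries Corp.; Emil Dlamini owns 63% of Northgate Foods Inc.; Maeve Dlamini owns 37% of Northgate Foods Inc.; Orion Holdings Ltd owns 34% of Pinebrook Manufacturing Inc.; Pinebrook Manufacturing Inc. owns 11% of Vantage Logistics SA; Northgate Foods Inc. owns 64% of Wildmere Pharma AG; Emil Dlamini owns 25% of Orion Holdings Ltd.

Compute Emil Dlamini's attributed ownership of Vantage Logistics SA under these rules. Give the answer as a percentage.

17.5582%

By parent–child attribution (R3), Emil Dlamini is treated as also owning Maeve Dlamini's interest in Northgate Foods Inc, giving 63% + 37% = 100%.
By parent–child attribution (R3), Emil Dlamini is treated as also owning Maeve Dlamini's interest in Orion Holdings Ltd, giving 25% + 68% = 93%.
Chain via Northgate Foods Inc. → Wildmere Pharma AG (R2): 100% × 64% × 22% = 14.08% of Vantage Logistics SA.
Chain via Orion Holdings Ltd → Pinebrook Manufacturing Inc. (R2): 93% × 34% × 11% = 3.4782% of Vantage Logistics SA.
Aggregating (R1): 14.08% + 3.4782% = 17.5582%.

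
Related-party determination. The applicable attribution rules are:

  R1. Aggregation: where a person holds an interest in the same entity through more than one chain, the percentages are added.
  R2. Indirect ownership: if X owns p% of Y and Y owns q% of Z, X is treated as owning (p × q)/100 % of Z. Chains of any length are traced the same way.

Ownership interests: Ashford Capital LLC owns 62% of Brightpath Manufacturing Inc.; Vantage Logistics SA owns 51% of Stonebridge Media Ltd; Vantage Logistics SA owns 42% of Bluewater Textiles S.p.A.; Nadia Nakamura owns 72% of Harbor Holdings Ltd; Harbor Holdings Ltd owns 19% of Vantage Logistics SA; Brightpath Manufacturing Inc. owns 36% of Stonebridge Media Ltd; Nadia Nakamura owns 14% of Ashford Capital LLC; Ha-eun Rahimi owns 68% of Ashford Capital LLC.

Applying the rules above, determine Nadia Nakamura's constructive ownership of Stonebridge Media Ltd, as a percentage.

Chain via Harbor Holdings Ltd → Vantage Logistics SA (R2): 72% × 19% × 51% = 6.9768% of Stonebridge Media Ltd.
Chain via Ashford Capital LLC → Brightpath Manufacturing Inc. (R2): 14% × 62% × 36% = 3.1248% of Stonebridge Media Ltd.
Aggregating (R1): 6.9768% + 3.1248% = 10.1016%.

10.1016%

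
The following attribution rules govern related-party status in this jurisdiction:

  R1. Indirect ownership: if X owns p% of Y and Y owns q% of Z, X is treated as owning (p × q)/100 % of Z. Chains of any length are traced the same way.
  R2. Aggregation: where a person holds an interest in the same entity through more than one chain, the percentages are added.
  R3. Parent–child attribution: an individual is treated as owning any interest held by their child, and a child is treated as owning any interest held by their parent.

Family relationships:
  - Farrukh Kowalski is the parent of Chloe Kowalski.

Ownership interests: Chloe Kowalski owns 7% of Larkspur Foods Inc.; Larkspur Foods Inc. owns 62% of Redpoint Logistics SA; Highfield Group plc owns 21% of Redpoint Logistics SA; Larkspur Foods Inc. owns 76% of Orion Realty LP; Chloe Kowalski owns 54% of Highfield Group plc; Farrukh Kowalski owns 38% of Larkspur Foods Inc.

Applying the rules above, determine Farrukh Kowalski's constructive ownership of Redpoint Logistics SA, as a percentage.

By parent–child attribution (R3), Farrukh Kowalski is treated as also owning Chloe Kowalski's interest in Larkspur Foods Inc, giving 38% + 7% = 45%.
By parent–child attribution (R3), Farrukh Kowalski is treated as owning Chloe Kowalski's 54% interest in Highfield Group plc.
Chain via Larkspur Foods Inc. (R1): 45% × 62% = 27.9% of Redpoint Logistics SA.
Chain via Highfield Group plc (R1): 54% × 21% = 11.34% of Redpoint Logistics SA.
Aggregating (R2): 27.9% + 11.34% = 39.24%.

39.24%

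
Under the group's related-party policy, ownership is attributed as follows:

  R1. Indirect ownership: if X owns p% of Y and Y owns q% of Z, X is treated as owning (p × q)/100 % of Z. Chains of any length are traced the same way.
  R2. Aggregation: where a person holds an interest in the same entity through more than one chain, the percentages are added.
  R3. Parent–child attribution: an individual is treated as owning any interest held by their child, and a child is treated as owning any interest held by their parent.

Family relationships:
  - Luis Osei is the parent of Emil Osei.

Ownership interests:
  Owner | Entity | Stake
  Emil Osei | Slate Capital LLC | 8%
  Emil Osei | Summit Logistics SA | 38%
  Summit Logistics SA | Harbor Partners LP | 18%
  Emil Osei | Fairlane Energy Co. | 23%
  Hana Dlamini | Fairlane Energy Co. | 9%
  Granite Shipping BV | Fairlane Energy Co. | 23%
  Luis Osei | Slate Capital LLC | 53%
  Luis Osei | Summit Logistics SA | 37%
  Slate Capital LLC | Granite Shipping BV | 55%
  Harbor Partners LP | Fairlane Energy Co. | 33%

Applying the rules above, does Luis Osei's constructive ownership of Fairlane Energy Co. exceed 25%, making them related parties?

By parent–child attribution (R3), Luis Osei is treated as also owning Emil Osei's interest in Summit Logistics SA, giving 37% + 38% = 75%.
By parent–child attribution (R3), Luis Osei is treated as also owning Emil Osei's interest in Slate Capital LLC, giving 53% + 8% = 61%.
By parent–child attribution (R3), Luis Osei is treated as owning Emil Osei's 23% interest in Fairlane Energy Co.
Chain via Summit Logistics SA → Harbor Partners LP (R1): 75% × 18% × 33% = 4.455% of Fairlane Energy Co.
Chain via Slate Capital LLC → Granite Shipping BV (R1): 61% × 55% × 23% = 7.7165% of Fairlane Energy Co.
Direct interest in Fairlane Energy Co: 23%.
Aggregating (R2): 4.455% + 7.7165% + 23% = 35.1715%.
35.1715% exceeds the 25% threshold, so Luis is a related party to Fairlane Energy Co.

Yes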